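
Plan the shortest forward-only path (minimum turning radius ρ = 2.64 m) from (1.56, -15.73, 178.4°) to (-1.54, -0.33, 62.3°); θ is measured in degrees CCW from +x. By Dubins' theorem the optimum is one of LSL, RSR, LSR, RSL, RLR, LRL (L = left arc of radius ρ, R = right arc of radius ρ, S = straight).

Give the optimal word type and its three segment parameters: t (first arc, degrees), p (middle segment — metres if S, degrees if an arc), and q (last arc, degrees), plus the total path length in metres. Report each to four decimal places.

Let ψ = atan2(Δy, Δx) = atan2(15.40, -3.10) = 101.3815° be the start→goal bearing.
Normalize: d = |goal − start| / ρ = 15.708915/2.64 = 5.950346, α = (θ_start − ψ) mod 360° = 77.0185° = 1.344227 rad, β = (θ_goal − ψ) mod 360° = 320.9185° = 5.601085 rad.
Common terms: sin α = 0.974443, cos α = 0.224636, sin β = -0.630425, cos β = 0.776250, cos(α−β) = -0.439939, d² = 35.406623. Work in radians in the unit-radius frame; every candidate has L = ρ·(t + p + q).
LSL: p² = 2 + d² − 2cos(α−β) + 2d(sin α − sin β) = 57.385537; p = √p² = 7.575324; φ = atan2(cos β − cos α, d + sin α − sin β) = 0.072882 rad; t = (φ − α) mod 2π = 5.011840 rad, q = (β − φ) mod 2π = 5.528203 rad → L = 2.64·(5.011840 + 7.575324 + 5.528203) = 2.64·18.115368 = 47.824570 m
RSR: p² = 2 + d² − 2cos(α−β) + 2d(sin β − sin α) = 19.187466; p = √p² = 4.380350; φ = atan2(cos α − cos β, d − sin α + sin β) = -0.126265 rad; t = (α − φ) mod 2π = 1.470492 rad, q = (φ − β) mod 2π = 0.555836 rad → L = 2.64·(1.470492 + 4.380350 + 0.555836) = 2.64·6.406677 = 16.913628 m
LSR: p² = d² − 2 + 2cos(α−β) + 2d(sin α + sin β) = 36.620798; p = √p² = 6.051512; φ = atan2(−cos α − cos β, d + sin α + sin β) − atan2(−2, p) = 0.161502 rad; t = (φ − α) mod 2π = 5.100460 rad, q = (φ − β) mod 2π = 0.843602 rad → L = 2.64·(5.100460 + 6.051512 + 0.843602) = 2.64·11.995574 = 31.668316 m
RSL: p² = d² − 2 + 2cos(α−β) − 2d(sin α + sin β) = 28.432691; p = √p² = 5.332231; φ = atan2(cos α + cos β, d − sin α − sin β) − atan2(2, p) = -0.182172 rad; t = (α − φ) mod 2π = 1.526399 rad, q = (β − φ) mod 2π = 5.783257 rad → L = 2.64·(1.526399 + 5.332231 + 5.783257) = 2.64·12.641887 = 33.374583 m
RLR: c = (6 − d² + 2cos(α−β) + 2d(sin α − sin β))/8 = -1.398433, |c| > 1 → infeasible
LRL: c = (6 − d² + 2cos(α−β) − 2d(sin α − sin β))/8 = -6.173192, |c| > 1 → infeasible
Shortest: RSR with L = 16.913628 m ≈ 16.9136 m
Convert RSR to answer units (arcs ×180/π): t = 1.470492·180/π = 84.2530°, p = ρ·p = 2.64·4.380350 = 11.5641 m, q = 0.555836·180/π = 31.8470°, L = 16.9136 m.

RSR: t = 84.2530°, p = 11.5641 m, q = 31.8470°, L = 16.9136 m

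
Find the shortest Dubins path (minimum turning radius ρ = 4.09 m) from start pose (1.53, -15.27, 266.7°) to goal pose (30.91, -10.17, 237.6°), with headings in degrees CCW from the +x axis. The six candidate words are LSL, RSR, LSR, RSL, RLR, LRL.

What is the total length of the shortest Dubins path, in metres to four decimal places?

42.6798 m

Let ψ = atan2(Δy, Δx) = atan2(5.10, 29.38) = 9.8477° be the start→goal bearing.
Normalize: d = |goal − start| / ρ = 29.819363/4.09 = 7.290798, α = (θ_start − ψ) mod 360° = 256.8523° = 4.482918 rad, β = (θ_goal − ψ) mod 360° = 227.7523° = 3.975028 rad.
Common terms: sin α = -0.973787, cos α = -0.227462, sin β = -0.740245, cos β = -0.672337, cos(α−β) = 0.873772, d² = 53.155732. Work in radians in the unit-radius frame; every candidate has L = ρ·(t + p + q).
LSL: p² = 2 + d² − 2cos(α−β) + 2d(sin α − sin β) = 50.002775; p = √p² = 7.071264; φ = atan2(cos β − cos α, d + sin α − sin β) = -0.062955 rad; t = (φ − α) mod 2π = 1.737312 rad, q = (β − φ) mod 2π = 4.037982 rad → L = 4.09·(1.737312 + 7.071264 + 4.037982) = 4.09·12.846559 = 52.542424 m
RSR: p² = 2 + d² − 2cos(α−β) + 2d(sin β − sin α) = 56.813600; p = √p² = 7.537480; φ = atan2(cos α − cos β, d − sin α + sin β) = 0.059056 rad; t = (α − φ) mod 2π = 4.423862 rad, q = (φ − β) mod 2π = 2.367214 rad → L = 4.09·(4.423862 + 7.537480 + 2.367214) = 4.09·14.328556 = 58.603793 m
LSR: p² = d² − 2 + 2cos(α−β) + 2d(sin α + sin β) = 27.909954; p = √p² = 5.282987; φ = atan2(−cos α − cos β, d + sin α + sin β) − atan2(−2, p) = 0.521869 rad; t = (φ − α) mod 2π = 2.322136 rad, q = (φ − β) mod 2π = 2.830027 rad → L = 4.09·(2.322136 + 5.282987 + 2.830027) = 4.09·10.435151 = 42.679766 m
RSL: p² = d² − 2 + 2cos(α−β) − 2d(sin α + sin β) = 77.896599; p = √p² = 8.825905; φ = atan2(cos α + cos β, d − sin α − sin β) − atan2(2, p) = -0.322436 rad; t = (α − φ) mod 2π = 4.805354 rad, q = (β − φ) mod 2π = 4.297463 rad → L = 4.09·(4.805354 + 8.825905 + 4.297463) = 4.09·17.928722 = 73.328474 m
RLR: c = (6 − d² + 2cos(α−β) + 2d(sin α − sin β))/8 = -6.101700, |c| > 1 → infeasible
LRL: c = (6 − d² + 2cos(α−β) − 2d(sin α − sin β))/8 = -5.250347, |c| > 1 → infeasible
Shortest: LSR with L = 42.679766 m ≈ 42.6798 m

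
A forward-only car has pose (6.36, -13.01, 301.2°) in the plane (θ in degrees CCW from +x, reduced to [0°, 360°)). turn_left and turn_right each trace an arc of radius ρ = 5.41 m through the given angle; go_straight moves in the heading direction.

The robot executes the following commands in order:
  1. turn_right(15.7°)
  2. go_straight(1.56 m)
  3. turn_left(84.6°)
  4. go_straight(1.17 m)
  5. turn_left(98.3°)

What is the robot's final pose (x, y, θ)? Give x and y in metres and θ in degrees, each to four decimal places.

set_pose: (x, y, θ) = (6.3600, -13.0100, 301.2000°), ρ = 5.41
turn_right(15.7°): centre at ρ to the right, rotate −15.7° → (6.9457, -14.3668, 285.5000°)
go_straight(1.56): x += 1.56·cos θ, y += 1.56·sin θ → (7.3626, -15.8700, 285.5000°)
turn_left(84.6°): centre at ρ to the left, rotate +84.6° → (13.5246, -19.7504, 370.1000° ≡ 10.1000°)
go_straight(1.17): x += 1.17·cos θ, y += 1.17·sin θ → (14.6765, -19.5453, 10.1000°)
turn_left(98.3°): centre at ρ to the left, rotate +98.3° → (18.8611, -12.5114, 108.4000°)

(18.8611, -12.5114, 108.4000°)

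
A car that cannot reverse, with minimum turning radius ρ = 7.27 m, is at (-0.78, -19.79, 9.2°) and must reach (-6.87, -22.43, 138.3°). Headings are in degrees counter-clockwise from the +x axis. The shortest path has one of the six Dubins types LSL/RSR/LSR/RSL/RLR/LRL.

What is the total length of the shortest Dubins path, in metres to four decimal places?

Let ψ = atan2(Δy, Δx) = atan2(-2.64, -6.09) = -156.5634° be the start→goal bearing.
Normalize: d = |goal − start| / ρ = 6.637597/7.27 = 0.913012, α = (θ_start − ψ) mod 360° = 165.7634° = 2.893117 rad, β = (θ_goal − ψ) mod 360° = 294.8634° = 5.146337 rad.
Common terms: sin α = 0.245927, cos α = -0.969288, sin β = -0.907313, cos β = 0.420456, cos(α−β) = -0.630676, d² = 0.833591. Work in radians in the unit-radius frame; every candidate has L = ρ·(t + p + q).
LSL: p² = 2 + d² − 2cos(α−β) + 2d(sin α − sin β) = 6.200786; p = √p² = 2.490138; φ = atan2(cos β − cos α, d + sin α − sin β) = 0.592094 rad; t = (φ − α) mod 2π = 3.982162 rad, q = (β − φ) mod 2π = 4.554243 rad → L = 7.27·(3.982162 + 2.490138 + 4.554243) = 7.27·11.026543 = 80.162969 m
RSR: p² = 2 + d² − 2cos(α−β) + 2d(sin β − sin α) = 1.989099; p = √p² = 1.410354; φ = atan2(cos α − cos β, d − sin α + sin β) = -1.741962 rad; t = (α − φ) mod 2π = 4.635079 rad, q = (φ − β) mod 2π = 5.678071 rad → L = 7.27·(4.635079 + 1.410354 + 5.678071) = 7.27·11.723505 = 85.229880 m
LSR: p² = d² − 2 + 2cos(α−β) + 2d(sin α + sin β) = -3.635467 < 0 → infeasible
RSL: p² = d² − 2 + 2cos(α−β) − 2d(sin α + sin β) = -1.220054 < 0 → infeasible
RLR: c = (6 − d² + 2cos(α−β) + 2d(sin α − sin β))/8 = 0.751363; p = 2π − arccos c = 5.562514 rad; φ = atan2(cos α − cos β, d − sin α + sin β) = -1.741962 rad; t = (α − φ + p/2) mod 2π = 1.133151 rad, q = (α − β − t + p) mod 2π = 2.176143 rad → L = 7.27·(1.133151 + 5.562514 + 2.176143) = 7.27·8.871807 = 64.498037 m
LRL: c = (6 − d² + 2cos(α−β) − 2d(sin α − sin β))/8 = 0.224902; p = 2π − arccos c = 4.939231 rad; φ = atan2(cos β − cos α, d + sin α − sin β) = 0.592094 rad; t = (φ − α + p/2) mod 2π = 0.168592 rad, q = (β − α − t + p) mod 2π = 0.740674 rad → L = 7.27·(0.168592 + 4.939231 + 0.740674) = 7.27·5.848497 = 42.518574 m
Shortest: LRL with L = 42.518574 m ≈ 42.5186 m

42.5186 m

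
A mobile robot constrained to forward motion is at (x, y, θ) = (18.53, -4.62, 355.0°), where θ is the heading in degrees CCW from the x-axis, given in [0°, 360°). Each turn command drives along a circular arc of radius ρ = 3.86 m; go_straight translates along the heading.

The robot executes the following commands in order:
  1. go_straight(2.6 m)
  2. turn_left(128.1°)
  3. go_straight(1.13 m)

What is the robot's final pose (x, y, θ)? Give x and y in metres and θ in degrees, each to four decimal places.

set_pose: (x, y, θ) = (18.5300, -4.6200, 355.0000°), ρ = 3.86
go_straight(2.6): x += 2.6·cos θ, y += 2.6·sin θ → (21.1201, -4.8466, 355.0000°)
turn_left(128.1°): centre at ρ to the left, rotate +128.1° → (24.6901, 1.1067, 483.1000° ≡ 123.1000°)
go_straight(1.13): x += 1.13·cos θ, y += 1.13·sin θ → (24.0730, 2.0533, 123.1000°)

(24.0730, 2.0533, 123.1000°)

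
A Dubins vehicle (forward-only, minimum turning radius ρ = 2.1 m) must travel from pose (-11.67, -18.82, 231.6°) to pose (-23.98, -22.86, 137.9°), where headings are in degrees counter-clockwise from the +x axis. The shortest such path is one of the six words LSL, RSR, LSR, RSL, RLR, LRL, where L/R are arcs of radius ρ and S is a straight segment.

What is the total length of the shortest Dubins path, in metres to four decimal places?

Let ψ = atan2(Δy, Δx) = atan2(-4.04, -12.31) = -161.8308° be the start→goal bearing.
Normalize: d = |goal − start| / ρ = 12.955991/2.1 = 6.169519, α = (θ_start − ψ) mod 360° = 33.4308° = 0.583477 rad, β = (θ_goal − ψ) mod 360° = 299.7308° = 5.231289 rad.
Common terms: sin α = 0.550929, cos α = 0.834552, sin β = -0.868365, cos β = 0.495925, cos(α−β) = -0.064532, d² = 38.062971. Work in radians in the unit-radius frame; every candidate has L = ρ·(t + p + q).
LSL: p² = 2 + d² − 2cos(α−β) + 2d(sin α − sin β) = 57.704762; p = √p² = 7.596365; φ = atan2(cos β − cos α, d + sin α − sin β) = -0.044592 rad; t = (φ − α) mod 2π = 5.655116 rad, q = (β − φ) mod 2π = 5.275881 rad → L = 2.1·(5.655116 + 7.596365 + 5.275881) = 2.1·18.527362 = 38.907461 m
RSR: p² = 2 + d² − 2cos(α−β) + 2d(sin β − sin α) = 22.679308; p = √p² = 4.762280; φ = atan2(cos α − cos β, d − sin α + sin β) = 0.071166 rad; t = (α − φ) mod 2π = 0.512311 rad, q = (φ − β) mod 2π = 1.123063 rad → L = 2.1·(0.512311 + 4.762280 + 1.123063) = 2.1·6.397653 = 13.435072 m
LSR: p² = d² − 2 + 2cos(α−β) + 2d(sin α + sin β) = 32.017044; p = √p² = 5.658361; φ = atan2(−cos α − cos β, d + sin α + sin β) − atan2(−2, p) = 0.116202 rad; t = (φ − α) mod 2π = 5.815911 rad, q = (φ − β) mod 2π = 1.168099 rad → L = 2.1·(5.815911 + 5.658361 + 1.168099) = 2.1·12.642370 = 26.548977 m
RSL: p² = d² − 2 + 2cos(α−β) − 2d(sin α + sin β) = 39.850767; p = √p² = 6.312746; φ = atan2(cos α + cos β, d − sin α − sin β) − atan2(2, p) = -0.104520 rad; t = (α − φ) mod 2π = 0.687997 rad, q = (β − φ) mod 2π = 5.335809 rad → L = 2.1·(0.687997 + 6.312746 + 5.335809) = 2.1·12.336552 = 25.906760 m
RLR: c = (6 − d² + 2cos(α−β) + 2d(sin α − sin β))/8 = -1.834913, |c| > 1 → infeasible
LRL: c = (6 − d² + 2cos(α−β) − 2d(sin α − sin β))/8 = -6.213095, |c| > 1 → infeasible
Shortest: RSR with L = 13.435072 m ≈ 13.4351 m

13.4351 m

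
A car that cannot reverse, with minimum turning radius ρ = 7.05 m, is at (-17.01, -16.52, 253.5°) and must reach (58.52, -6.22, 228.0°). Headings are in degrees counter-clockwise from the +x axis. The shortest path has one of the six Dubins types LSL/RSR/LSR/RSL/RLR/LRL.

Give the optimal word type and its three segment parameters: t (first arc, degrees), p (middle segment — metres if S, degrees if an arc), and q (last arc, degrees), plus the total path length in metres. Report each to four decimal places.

LSR: t = 133.8762°, p = 64.2422 m, q = 159.3762°, L = 100.3257 m

Let ψ = atan2(Δy, Δx) = atan2(10.30, 75.53) = 7.7655° be the start→goal bearing.
Normalize: d = |goal − start| / ρ = 76.229069/7.05 = 10.812634, α = (θ_start − ψ) mod 360° = 245.7345° = 4.288876 rad, β = (θ_goal − ψ) mod 360° = 220.2345° = 3.843817 rad.
Common terms: sin α = -0.911651, cos α = -0.410966, sin β = -0.645917, cos β = -0.763407, cos(α−β) = 0.902585, d² = 116.913051. Work in radians in the unit-radius frame; every candidate has L = ρ·(t + p + q).
LSL: p² = 2 + d² − 2cos(α−β) + 2d(sin α − sin β) = 111.361323; p = √p² = 10.552787; φ = atan2(cos β − cos α, d + sin α − sin β) = -0.033404 rad; t = (φ − α) mod 2π = 1.960905 rad, q = (β − φ) mod 2π = 3.877221 rad → L = 7.05·(1.960905 + 10.552787 + 3.877221) = 7.05·16.390914 = 115.555942 m
RSR: p² = 2 + d² − 2cos(α−β) + 2d(sin β − sin α) = 122.854437; p = √p² = 11.083972; φ = atan2(cos α − cos β, d − sin α + sin β) = 0.031803 rad; t = (α − φ) mod 2π = 4.257073 rad, q = (φ − β) mod 2π = 2.471171 rad → L = 7.05·(4.257073 + 11.083972 + 2.471171) = 7.05·17.812216 = 125.576125 m
LSR: p² = d² − 2 + 2cos(α−β) + 2d(sin α + sin β) = 83.035390; p = √p² = 9.112376; φ = atan2(−cos α − cos β, d + sin α + sin β) − atan2(−2, p) = 0.342271 rad; t = (φ − α) mod 2π = 2.336580 rad, q = (φ − β) mod 2π = 2.781639 rad → L = 7.05·(2.336580 + 9.112376 + 2.781639) = 7.05·14.230595 = 100.325698 m
RSL: p² = d² − 2 + 2cos(α−β) − 2d(sin α + sin β) = 150.401052; p = √p² = 12.263811; φ = atan2(cos α + cos β, d − sin α − sin β) − atan2(2, p) = -0.256310 rad; t = (α − φ) mod 2π = 4.545186 rad, q = (β − φ) mod 2π = 4.100127 rad → L = 7.05·(4.545186 + 12.263811 + 4.100127) = 7.05·20.909124 = 147.409327 m
RLR: c = (6 − d² + 2cos(α−β) + 2d(sin α − sin β))/8 = -14.356805, |c| > 1 → infeasible
LRL: c = (6 − d² + 2cos(α−β) − 2d(sin α − sin β))/8 = -12.920165, |c| > 1 → infeasible
Shortest: LSR with L = 100.325698 m ≈ 100.3257 m
Convert LSR to answer units (arcs ×180/π): t = 2.336580·180/π = 133.8762°, p = ρ·p = 7.05·9.112376 = 64.2422 m, q = 2.781639·180/π = 159.3762°, L = 100.3257 m.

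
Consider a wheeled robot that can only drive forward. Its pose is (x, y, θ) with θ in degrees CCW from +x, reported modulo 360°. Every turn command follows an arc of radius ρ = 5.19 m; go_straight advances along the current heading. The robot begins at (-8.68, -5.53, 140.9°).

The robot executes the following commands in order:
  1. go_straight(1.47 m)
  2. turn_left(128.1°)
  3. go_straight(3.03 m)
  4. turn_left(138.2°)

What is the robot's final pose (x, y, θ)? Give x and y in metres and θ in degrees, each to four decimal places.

(-9.3388, -15.1864, 47.2000°)

set_pose: (x, y, θ) = (-8.6800, -5.5300, 140.9000°), ρ = 5.19
go_straight(1.47): x += 1.47·cos θ, y += 1.47·sin θ → (-9.8208, -4.6029, 140.9000°)
turn_left(128.1°): centre at ρ to the left, rotate +128.1° → (-18.2832, -8.5400, 269.0000°)
go_straight(3.03): x += 3.03·cos θ, y += 3.03·sin θ → (-18.3361, -11.5695, 269.0000°)
turn_left(138.2°): centre at ρ to the left, rotate +138.2° → (-9.3388, -15.1864, 407.2000° ≡ 47.2000°)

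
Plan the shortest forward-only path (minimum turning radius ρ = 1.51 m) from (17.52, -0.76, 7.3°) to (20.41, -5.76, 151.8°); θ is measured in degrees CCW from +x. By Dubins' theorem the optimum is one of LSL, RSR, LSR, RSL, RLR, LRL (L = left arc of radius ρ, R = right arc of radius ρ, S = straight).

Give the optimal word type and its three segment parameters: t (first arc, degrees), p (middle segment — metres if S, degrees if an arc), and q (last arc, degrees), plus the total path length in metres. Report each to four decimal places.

RSR: t = 39.7760°, p = 4.0441 m, q = 175.7240°, L = 9.7235 m

Let ψ = atan2(Δy, Δx) = atan2(-5.00, 2.89) = -59.9721° be the start→goal bearing.
Normalize: d = |goal − start| / ρ = 5.775128/1.51 = 3.824588, α = (θ_start − ψ) mod 360° = 67.2721° = 1.174119 rad, β = (θ_goal − ψ) mod 360° = 211.7721° = 3.696120 rad.
Common terms: sin α = 0.922350, cos α = 0.386355, sin β = -0.526542, cos β = -0.850149, cos(α−β) = -0.814116, d² = 14.627472. Work in radians in the unit-radius frame; every candidate has L = ρ·(t + p + q).
LSL: p² = 2 + d² − 2cos(α−β) + 2d(sin α − sin β) = 29.338531; p = √p² = 5.416505; φ = atan2(cos β − cos α, d + sin α − sin β) = -0.230315 rad; t = (φ − α) mod 2π = 4.878750 rad, q = (β − φ) mod 2π = 3.926436 rad → L = 1.51·(4.878750 + 5.416505 + 3.926436) = 1.51·14.221691 = 21.474754 m
RSR: p² = 2 + d² − 2cos(α−β) + 2d(sin β − sin α) = 7.172876; p = √p² = 2.678223; φ = atan2(cos α − cos β, d − sin α + sin β) = 0.479898 rad; t = (α − φ) mod 2π = 0.694222 rad, q = (φ − β) mod 2π = 3.066963 rad → L = 1.51·(0.694222 + 2.678223 + 3.066963) = 1.51·6.439407 = 9.723505 m
LSR: p² = d² − 2 + 2cos(α−β) + 2d(sin α + sin β) = 14.026849; p = √p² = 3.745243; φ = atan2(−cos α − cos β, d + sin α + sin β) − atan2(−2, p) = 0.599939 rad; t = (φ − α) mod 2π = 5.709005 rad, q = (φ − β) mod 2π = 3.187004 rad → L = 1.51·(5.709005 + 3.745243 + 3.187004) = 1.51·12.641252 = 19.088291 m
RSL: p² = d² − 2 + 2cos(α−β) − 2d(sin α + sin β) = 7.971634; p = √p² = 2.823408; φ = atan2(cos α + cos β, d − sin α − sin β) − atan2(2, p) = -0.750766 rad; t = (α − φ) mod 2π = 1.924886 rad, q = (β − φ) mod 2π = 4.446886 rad → L = 1.51·(1.924886 + 2.823408 + 4.446886) = 1.51·9.195180 = 13.884722 m
RLR: c = (6 − d² + 2cos(α−β) + 2d(sin α − sin β))/8 = 0.103390; p = 2π − arccos c = 4.815965 rad; φ = atan2(cos α − cos β, d − sin α + sin β) = 0.479898 rad; t = (α − φ + p/2) mod 2π = 3.102204 rad, q = (α − β − t + p) mod 2π = 5.474945 rad → L = 1.51·(3.102204 + 4.815965 + 5.474945) = 1.51·13.393114 = 20.223602 m
LRL: c = (6 − d² + 2cos(α−β) − 2d(sin α − sin β))/8 = -2.667316, |c| > 1 → infeasible
Shortest: RSR with L = 9.723505 m ≈ 9.7235 m
Convert RSR to answer units (arcs ×180/π): t = 0.694222·180/π = 39.7760°, p = ρ·p = 1.51·2.678223 = 4.0441 m, q = 3.066963·180/π = 175.7240°, L = 9.7235 m.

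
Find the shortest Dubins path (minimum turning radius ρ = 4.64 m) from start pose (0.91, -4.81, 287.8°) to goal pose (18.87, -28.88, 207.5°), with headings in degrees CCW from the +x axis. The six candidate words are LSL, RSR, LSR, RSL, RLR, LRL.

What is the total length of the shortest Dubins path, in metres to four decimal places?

34.1902 m

Let ψ = atan2(Δy, Δx) = atan2(-24.07, 17.96) = -53.2713° be the start→goal bearing.
Normalize: d = |goal − start| / ρ = 30.032091/4.64 = 6.472433, α = (θ_start − ψ) mod 360° = 341.0713° = 5.952817 rad, β = (θ_goal − ψ) mod 360° = 260.7713° = 4.551317 rad.
Common terms: sin α = -0.324392, cos α = 0.945923, sin β = -0.987056, cos β = -0.160376, cos(α−β) = 0.168489, d² = 41.892395. Work in radians in the unit-radius frame; every candidate has L = ρ·(t + p + q).
LSL: p² = 2 + d² − 2cos(α−β) + 2d(sin α − sin β) = 52.133518; p = √p² = 7.220354; φ = atan2(cos β − cos α, d + sin α − sin β) = -0.153825 rad; t = (φ − α) mod 2π = 0.176543 rad, q = (β − φ) mod 2π = 4.705143 rad → L = 4.64·(0.176543 + 7.220354 + 4.705143) = 4.64·12.102040 = 56.153467 m
RSR: p² = 2 + d² − 2cos(α−β) + 2d(sin β − sin α) = 34.977313; p = √p² = 5.914162; φ = atan2(cos α − cos β, d − sin α + sin β) = 0.188168 rad; t = (α − φ) mod 2π = 5.764649 rad, q = (φ − β) mod 2π = 1.920036 rad → L = 4.64·(5.764649 + 5.914162 + 1.920036) = 4.64·13.598847 = 63.098649 m
LSR: p² = d² − 2 + 2cos(α−β) + 2d(sin α + sin β) = 23.252859; p = √p² = 4.822122; φ = atan2(−cos α − cos β, d + sin α + sin β) − atan2(−2, p) = 0.242112 rad; t = (φ − α) mod 2π = 0.572480 rad, q = (φ − β) mod 2π = 1.973980 rad → L = 4.64·(0.572480 + 4.822122 + 1.973980) = 4.64·7.368582 = 34.190221 m
RSL: p² = d² − 2 + 2cos(α−β) − 2d(sin α + sin β) = 57.205888; p = √p² = 7.563457; φ = atan2(cos α + cos β, d − sin α − sin β) − atan2(2, p) = -0.157933 rad; t = (α − φ) mod 2π = 6.110750 rad, q = (β − φ) mod 2π = 4.709251 rad → L = 4.64·(6.110750 + 7.563457 + 4.709251) = 4.64·18.383458 = 85.299246 m
RLR: c = (6 − d² + 2cos(α−β) + 2d(sin α − sin β))/8 = -3.372164, |c| > 1 → infeasible
LRL: c = (6 − d² + 2cos(α−β) − 2d(sin α − sin β))/8 = -5.516690, |c| > 1 → infeasible
Shortest: LSR with L = 34.190221 m ≈ 34.1902 m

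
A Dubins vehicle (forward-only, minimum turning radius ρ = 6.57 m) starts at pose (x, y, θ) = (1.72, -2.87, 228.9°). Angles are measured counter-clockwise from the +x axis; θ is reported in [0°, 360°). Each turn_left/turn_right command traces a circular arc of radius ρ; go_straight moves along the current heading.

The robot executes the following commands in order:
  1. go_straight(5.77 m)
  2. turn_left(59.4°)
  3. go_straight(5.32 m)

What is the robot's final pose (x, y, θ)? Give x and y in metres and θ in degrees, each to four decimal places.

set_pose: (x, y, θ) = (1.7200, -2.8700, 228.9000°), ρ = 6.57
go_straight(5.77): x += 5.77·cos θ, y += 5.77·sin θ → (-2.0731, -7.2181, 228.9000°)
turn_left(59.4°): centre at ρ to the left, rotate +59.4° → (-3.3599, -13.5999, 288.3000°)
go_straight(5.32): x += 5.32·cos θ, y += 5.32·sin θ → (-1.6894, -18.6509, 288.3000°)

(-1.6894, -18.6509, 288.3000°)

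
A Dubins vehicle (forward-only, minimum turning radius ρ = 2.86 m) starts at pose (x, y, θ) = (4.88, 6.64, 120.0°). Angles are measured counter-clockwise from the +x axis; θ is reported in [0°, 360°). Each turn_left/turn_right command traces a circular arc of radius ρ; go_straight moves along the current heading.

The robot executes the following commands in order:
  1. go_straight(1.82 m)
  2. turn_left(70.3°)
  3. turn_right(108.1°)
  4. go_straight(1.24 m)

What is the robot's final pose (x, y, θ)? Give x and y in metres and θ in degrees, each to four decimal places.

(-2.1948, 14.0307, 82.2000°)

set_pose: (x, y, θ) = (4.8800, 6.6400, 120.0000°), ρ = 2.86
go_straight(1.82): x += 1.82·cos θ, y += 1.82·sin θ → (3.9700, 8.2162, 120.0000°)
turn_left(70.3°): centre at ρ to the left, rotate +70.3° → (0.9818, 9.6001, 190.3000°)
turn_right(108.1°): centre at ρ to the right, rotate −108.1° → (-2.3631, 12.8021, 82.2000°)
go_straight(1.24): x += 1.24·cos θ, y += 1.24·sin θ → (-2.1948, 14.0307, 82.2000°)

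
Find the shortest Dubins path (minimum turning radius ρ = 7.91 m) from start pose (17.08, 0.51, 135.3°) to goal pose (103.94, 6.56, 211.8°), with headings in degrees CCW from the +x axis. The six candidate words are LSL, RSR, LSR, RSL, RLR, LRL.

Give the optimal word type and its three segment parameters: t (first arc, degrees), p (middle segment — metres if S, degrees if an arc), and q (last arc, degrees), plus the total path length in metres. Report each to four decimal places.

Let ψ = atan2(Δy, Δx) = atan2(6.05, 86.86) = 3.9843° be the start→goal bearing.
Normalize: d = |goal − start| / ρ = 87.070443/7.91 = 11.007641, α = (θ_start − ψ) mod 360° = 131.3157° = 2.291890 rad, β = (θ_goal − ψ) mod 360° = 207.8157° = 3.627067 rad.
Common terms: sin α = 0.751084, cos α = -0.660207, sin β = -0.466628, cos β = -0.884454, cos(α−β) = 0.233445, d² = 121.168169. Work in radians in the unit-radius frame; every candidate has L = ρ·(t + p + q).
LSL: p² = 2 + d² − 2cos(α−β) + 2d(sin α − sin β) = 149.509554; p = √p² = 12.227410; φ = atan2(cos β − cos α, d + sin α − sin β) = -0.018341 rad; t = (φ − α) mod 2π = 3.972954 rad, q = (β − φ) mod 2π = 3.645408 rad → L = 7.91·(3.972954 + 12.227410 + 3.645408) = 7.91·19.845772 = 156.980057 m
RSR: p² = 2 + d² − 2cos(α−β) + 2d(sin β − sin α) = 95.893002; p = √p² = 9.792497; φ = atan2(cos α − cos β, d − sin α + sin β) = 0.022902 rad; t = (α − φ) mod 2π = 2.268989 rad, q = (φ − β) mod 2π = 2.679020 rad → L = 7.91·(2.268989 + 9.792497 + 2.679020) = 7.91·14.740506 = 116.597400 m
LSR: p² = d² − 2 + 2cos(α−β) + 2d(sin α + sin β) = 125.897429; p = √p² = 11.220402; φ = atan2(−cos α − cos β, d + sin α + sin β) − atan2(−2, p) = 0.312342 rad; t = (φ − α) mod 2π = 4.303637 rad, q = (φ − β) mod 2π = 2.968460 rad → L = 7.91·(4.303637 + 11.220402 + 2.968460) = 7.91·18.492499 = 146.275663 m
RSL: p² = d² − 2 + 2cos(α−β) − 2d(sin α + sin β) = 113.372690; p = √p² = 10.647661; φ = atan2(cos α + cos β, d − sin α − sin β) − atan2(2, p) = -0.328736 rad; t = (α − φ) mod 2π = 2.620626 rad, q = (β − φ) mod 2π = 3.955803 rad → L = 7.91·(2.620626 + 10.647661 + 3.955803) = 7.91·17.224091 = 136.242557 m
RLR: c = (6 − d² + 2cos(α−β) + 2d(sin α − sin β))/8 = -10.986625, |c| > 1 → infeasible
LRL: c = (6 − d² + 2cos(α−β) − 2d(sin α − sin β))/8 = -17.688694, |c| > 1 → infeasible
Shortest: RSR with L = 116.597400 m ≈ 116.5974 m
Convert RSR to answer units (arcs ×180/π): t = 2.268989·180/π = 130.0035°, p = ρ·p = 7.91·9.792497 = 77.4587 m, q = 2.679020·180/π = 153.4965°, L = 116.5974 m.

RSR: t = 130.0035°, p = 77.4587 m, q = 153.4965°, L = 116.5974 m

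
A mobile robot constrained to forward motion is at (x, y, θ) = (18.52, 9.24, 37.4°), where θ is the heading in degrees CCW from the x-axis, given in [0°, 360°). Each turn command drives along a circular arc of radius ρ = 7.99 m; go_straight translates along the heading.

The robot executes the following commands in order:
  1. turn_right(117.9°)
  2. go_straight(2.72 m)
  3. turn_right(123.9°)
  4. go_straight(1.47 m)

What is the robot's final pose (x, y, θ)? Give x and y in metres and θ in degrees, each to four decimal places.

set_pose: (x, y, θ) = (18.5200, 9.2400, 37.4000°), ρ = 7.99
turn_right(117.9°): centre at ρ to the right, rotate −117.9° → (31.2534, 4.2114, -80.5000° ≡ 279.5000°)
go_straight(2.72): x += 2.72·cos θ, y += 2.72·sin θ → (31.7023, 1.5287, 279.5000°)
turn_right(123.9°): centre at ρ to the right, rotate −123.9° → (20.5212, -7.0664, 155.6000°)
go_straight(1.47): x += 1.47·cos θ, y += 1.47·sin θ → (19.1825, -6.4592, 155.6000°)

(19.1825, -6.4592, 155.6000°)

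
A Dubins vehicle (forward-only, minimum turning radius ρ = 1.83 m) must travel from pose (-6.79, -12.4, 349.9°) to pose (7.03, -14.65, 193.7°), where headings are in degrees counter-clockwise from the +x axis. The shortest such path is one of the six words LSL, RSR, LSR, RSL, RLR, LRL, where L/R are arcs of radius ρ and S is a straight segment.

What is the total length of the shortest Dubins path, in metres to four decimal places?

Let ψ = atan2(Δy, Δx) = atan2(-2.25, 13.82) = -9.2471° be the start→goal bearing.
Normalize: d = |goal − start| / ρ = 14.001961/1.83 = 7.651345, α = (θ_start − ψ) mod 360° = 359.1471° = 6.268299 rad, β = (θ_goal − ψ) mod 360° = 202.9471° = 3.542094 rad.
Common terms: sin α = -0.014886, cos α = 0.999889, sin β = -0.389880, cos β = -0.920866, cos(α−β) = -0.914960, d² = 58.543074. Work in radians in the unit-radius frame; every candidate has L = ρ·(t + p + q).
LSL: p² = 2 + d² − 2cos(α−β) + 2d(sin α − sin β) = 68.111411; p = √p² = 8.252964; φ = atan2(cos β − cos α, d + sin α − sin β) = -0.234889 rad; t = (φ − α) mod 2π = 6.063183 rad, q = (β − φ) mod 2π = 3.776983 rad → L = 1.83·(6.063183 + 8.252964 + 3.776983) = 1.83·18.093130 = 33.110428 m
RSR: p² = 2 + d² − 2cos(α−β) + 2d(sin β − sin α) = 56.634575; p = √p² = 7.525595; φ = atan2(cos α − cos β, d − sin α + sin β) = 0.258085 rad; t = (α − φ) mod 2π = 6.010213 rad, q = (φ − β) mod 2π = 2.999176 rad → L = 1.83·(6.010213 + 7.525595 + 2.999176) = 1.83·16.534984 = 30.259021 m
LSR: p² = d² − 2 + 2cos(α−β) + 2d(sin α + sin β) = 48.519138; p = √p² = 6.965568; φ = atan2(−cos α − cos β, d + sin α + sin β) − atan2(−2, p) = 0.268700 rad; t = (φ − α) mod 2π = 0.283587 rad, q = (φ − β) mod 2π = 3.009791 rad → L = 1.83·(0.283587 + 6.965568 + 3.009791) = 1.83·10.258947 = 18.773872 m
RSL: p² = d² − 2 + 2cos(α−β) − 2d(sin α + sin β) = 60.907171; p = √p² = 7.804305; φ = atan2(cos α + cos β, d − sin α − sin β) − atan2(2, p) = -0.241061 rad; t = (α − φ) mod 2π = 0.226174 rad, q = (β − φ) mod 2π = 3.783155 rad → L = 1.83·(0.226174 + 7.804305 + 3.783155) = 1.83·11.813634 = 21.618951 m
RLR: c = (6 − d² + 2cos(α−β) + 2d(sin α − sin β))/8 = -6.079322, |c| > 1 → infeasible
LRL: c = (6 − d² + 2cos(α−β) − 2d(sin α − sin β))/8 = -7.513926, |c| > 1 → infeasible
Shortest: LSR with L = 18.773872 m ≈ 18.7739 m

18.7739 m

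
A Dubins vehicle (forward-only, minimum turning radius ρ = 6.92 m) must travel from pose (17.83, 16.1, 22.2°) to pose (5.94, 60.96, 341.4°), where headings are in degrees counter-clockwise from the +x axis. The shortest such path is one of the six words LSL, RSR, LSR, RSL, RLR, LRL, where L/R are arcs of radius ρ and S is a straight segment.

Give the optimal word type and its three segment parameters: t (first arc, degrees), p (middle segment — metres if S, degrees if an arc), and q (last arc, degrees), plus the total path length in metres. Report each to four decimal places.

Let ψ = atan2(Δy, Δx) = atan2(44.86, -11.89) = 104.8447° be the start→goal bearing.
Normalize: d = |goal − start| / ρ = 46.408961/6.92 = 6.706497, α = (θ_start − ψ) mod 360° = 277.3553° = 4.840763 rad, β = (θ_goal − ψ) mod 360° = 236.5553° = 4.128668 rad.
Common terms: sin α = -0.991771, cos α = 0.128021, sin β = -0.834418, cos β = -0.551132, cos(α−β) = 0.756995, d² = 44.977106. Work in radians in the unit-radius frame; every candidate has L = ρ·(t + p + q).
LSL: p² = 2 + d² − 2cos(α−β) + 2d(sin α − sin β) = 43.352533; p = √p² = 6.584264; φ = atan2(cos β − cos α, d + sin α − sin β) = -0.103332 rad; t = (φ − α) mod 2π = 1.339091 rad, q = (β − φ) mod 2π = 4.232000 rad → L = 6.92·(1.339091 + 6.584264 + 4.232000) = 6.92·12.155355 = 84.115057 m
RSR: p² = 2 + d² − 2cos(α−β) + 2d(sin β − sin α) = 47.573699; p = √p² = 6.897369; φ = atan2(cos α − cos β, d − sin α + sin β) = 0.098625 rad; t = (α − φ) mod 2π = 4.742137 rad, q = (φ − β) mod 2π = 2.253142 rad → L = 6.92·(4.742137 + 6.897369 + 2.253142) = 6.92·13.892649 = 96.137129 m
LSR: p² = d² − 2 + 2cos(α−β) + 2d(sin α + sin β) = 19.996430; p = √p² = 4.471737; φ = atan2(−cos α − cos β, d + sin α + sin β) − atan2(−2, p) = 0.507049 rad; t = (φ − α) mod 2π = 1.949472 rad, q = (φ − β) mod 2π = 2.661566 rad → L = 6.92·(1.949472 + 4.471737 + 2.661566) = 6.92·9.082774 = 62.852799 m
RSL: p² = d² − 2 + 2cos(α−β) − 2d(sin α + sin β) = 68.985763; p = √p² = 8.305767; φ = atan2(cos α + cos β, d − sin α − sin β) − atan2(2, p) = -0.285845 rad; t = (α − φ) mod 2π = 5.126607 rad, q = (β − φ) mod 2π = 4.414513 rad → L = 6.92·(5.126607 + 8.305767 + 4.414513) = 6.92·17.846887 = 123.500456 m
RLR: c = (6 − d² + 2cos(α−β) + 2d(sin α − sin β))/8 = -4.946712, |c| > 1 → infeasible
LRL: c = (6 − d² + 2cos(α−β) − 2d(sin α − sin β))/8 = -4.419067, |c| > 1 → infeasible
Shortest: LSR with L = 62.852799 m ≈ 62.8528 m
Convert LSR to answer units (arcs ×180/π): t = 1.949472·180/π = 111.6965°, p = ρ·p = 6.92·4.471737 = 30.9444 m, q = 2.661566·180/π = 152.4965°, L = 62.8528 m.

LSR: t = 111.6965°, p = 30.9444 m, q = 152.4965°, L = 62.8528 m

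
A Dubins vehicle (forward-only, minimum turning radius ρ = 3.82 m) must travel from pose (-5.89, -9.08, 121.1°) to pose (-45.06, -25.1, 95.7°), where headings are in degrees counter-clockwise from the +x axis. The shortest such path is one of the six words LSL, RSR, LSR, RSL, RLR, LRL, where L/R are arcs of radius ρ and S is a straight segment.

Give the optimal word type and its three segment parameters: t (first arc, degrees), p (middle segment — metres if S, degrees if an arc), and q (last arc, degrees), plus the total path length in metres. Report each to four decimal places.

LSR: t = 94.6145°, p = 34.0398 m, q = 120.0145°, L = 48.3495 m

Let ψ = atan2(Δy, Δx) = atan2(-16.02, -39.17) = -157.7561° be the start→goal bearing.
Normalize: d = |goal − start| / ρ = 42.319373/3.82 = 11.078370, α = (θ_start − ψ) mod 360° = 278.8561° = 4.866957 rad, β = (θ_goal − ψ) mod 360° = 253.4561° = 4.423643 rad.
Common terms: sin α = -0.988078, cos α = 0.153953, sin β = -0.958602, cos β = -0.284750, cos(α−β) = 0.903335, d² = 122.730277. Work in radians in the unit-radius frame; every candidate has L = ρ·(t + p + q).
LSL: p² = 2 + d² − 2cos(α−β) + 2d(sin α − sin β) = 122.270509; p = √p² = 11.057600; φ = atan2(cos β − cos α, d + sin α − sin β) = -0.039685 rad; t = (φ − α) mod 2π = 1.376543 rad, q = (β − φ) mod 2π = 4.463328 rad → L = 3.82·(1.376543 + 11.057600 + 4.463328) = 3.82·16.897471 = 64.548340 m
RSR: p² = 2 + d² − 2cos(α−β) + 2d(sin β − sin α) = 123.576704; p = √p² = 11.116506; φ = atan2(cos α − cos β, d − sin α + sin β) = 0.039474 rad; t = (α − φ) mod 2π = 4.827483 rad, q = (φ − β) mod 2π = 1.899016 rad → L = 3.82·(4.827483 + 11.116506 + 1.899016) = 3.82·17.843005 = 68.160279 m
LSR: p² = d² − 2 + 2cos(α−β) + 2d(sin α + sin β) = 79.404867; p = √p² = 8.910941; φ = atan2(−cos α − cos β, d + sin α + sin β) − atan2(−2, p) = 0.235107 rad; t = (φ − α) mod 2π = 1.651335 rad, q = (φ − β) mod 2π = 2.094649 rad → L = 3.82·(1.651335 + 8.910941 + 2.094649) = 3.82·12.656924 = 48.349451 m
RSL: p² = d² − 2 + 2cos(α−β) − 2d(sin α + sin β) = 165.669029; p = √p² = 12.871248; φ = atan2(cos α + cos β, d − sin α − sin β) − atan2(2, p) = -0.164194 rad; t = (α − φ) mod 2π = 5.031151 rad, q = (β − φ) mod 2π = 4.587837 rad → L = 3.82·(5.031151 + 12.871248 + 4.587837) = 3.82·22.490237 = 85.912704 m
RLR: c = (6 − d² + 2cos(α−β) + 2d(sin α − sin β))/8 = -14.447088, |c| > 1 → infeasible
LRL: c = (6 − d² + 2cos(α−β) − 2d(sin α − sin β))/8 = -14.283814, |c| > 1 → infeasible
Shortest: LSR with L = 48.349451 m ≈ 48.3495 m
Convert LSR to answer units (arcs ×180/π): t = 1.651335·180/π = 94.6145°, p = ρ·p = 3.82·8.910941 = 34.0398 m, q = 2.094649·180/π = 120.0145°, L = 48.3495 m.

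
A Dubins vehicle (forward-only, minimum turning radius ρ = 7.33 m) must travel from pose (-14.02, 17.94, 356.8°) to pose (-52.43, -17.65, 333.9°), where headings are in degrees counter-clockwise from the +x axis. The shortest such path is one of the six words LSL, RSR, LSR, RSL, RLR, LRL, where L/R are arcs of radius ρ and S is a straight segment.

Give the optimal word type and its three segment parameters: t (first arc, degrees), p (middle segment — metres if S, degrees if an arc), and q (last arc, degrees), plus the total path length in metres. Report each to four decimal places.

Let ψ = atan2(Δy, Δx) = atan2(-35.59, -38.41) = -137.1824° be the start→goal bearing.
Normalize: d = |goal − start| / ρ = 52.363883/7.33 = 7.143777, α = (θ_start − ψ) mod 360° = 133.9824° = 2.338434 rad, β = (θ_goal − ψ) mod 360° = 111.0824° = 1.938753 rad.
Common terms: sin α = 0.719553, cos α = -0.694437, sin β = 0.933064, cos β = -0.359710, cos(α−β) = 0.921185, d² = 51.033544. Work in radians in the unit-radius frame; every candidate has L = ρ·(t + p + q).
LSL: p² = 2 + d² − 2cos(α−β) + 2d(sin α − sin β) = 48.140627; p = √p² = 6.938345; φ = atan2(cos β − cos α, d + sin α − sin β) = 0.048262 rad; t = (φ − α) mod 2π = 3.993014 rad, q = (β − φ) mod 2π = 1.890491 rad → L = 7.33·(3.993014 + 6.938345 + 1.890491) = 7.33·12.821850 = 93.984157 m
RSR: p² = 2 + d² − 2cos(α−β) + 2d(sin β − sin α) = 54.241720; p = √p² = 7.364898; φ = atan2(cos α − cos β, d − sin α + sin β) = -0.045465 rad; t = (α − φ) mod 2π = 2.383898 rad, q = (φ − β) mod 2π = 4.298967 rad → L = 7.33·(2.383898 + 7.364898 + 4.298967) = 7.33·14.047764 = 102.970107 m
LSR: p² = d² − 2 + 2cos(α−β) + 2d(sin α + sin β) = 74.487778; p = √p² = 8.630630; φ = atan2(−cos α − cos β, d + sin α + sin β) − atan2(−2, p) = 0.346983 rad; t = (φ − α) mod 2π = 4.291735 rad, q = (φ − β) mod 2π = 4.691415 rad → L = 7.33·(4.291735 + 8.630630 + 4.691415) = 7.33·17.613780 = 129.109010 m
RSL: p² = d² − 2 + 2cos(α−β) − 2d(sin α + sin β) = 27.264053; p = √p² = 5.221499; φ = atan2(cos α + cos β, d − sin α − sin β) − atan2(2, p) = -0.555458 rad; t = (α − φ) mod 2π = 2.893891 rad, q = (β − φ) mod 2π = 2.494211 rad → L = 7.33·(2.893891 + 5.221499 + 2.494211) = 7.33·10.609602 = 77.768379 m
RLR: c = (6 − d² + 2cos(α−β) + 2d(sin α − sin β))/8 = -5.780215, |c| > 1 → infeasible
LRL: c = (6 − d² + 2cos(α−β) − 2d(sin α − sin β))/8 = -5.017578, |c| > 1 → infeasible
Shortest: RSL with L = 77.768379 m ≈ 77.7684 m
Convert RSL to answer units (arcs ×180/π): t = 2.893891·180/π = 165.8078°, p = ρ·p = 7.33·5.221499 = 38.2736 m, q = 2.494211·180/π = 142.9078°, L = 77.7684 m.

RSL: t = 165.8078°, p = 38.2736 m, q = 142.9078°, L = 77.7684 m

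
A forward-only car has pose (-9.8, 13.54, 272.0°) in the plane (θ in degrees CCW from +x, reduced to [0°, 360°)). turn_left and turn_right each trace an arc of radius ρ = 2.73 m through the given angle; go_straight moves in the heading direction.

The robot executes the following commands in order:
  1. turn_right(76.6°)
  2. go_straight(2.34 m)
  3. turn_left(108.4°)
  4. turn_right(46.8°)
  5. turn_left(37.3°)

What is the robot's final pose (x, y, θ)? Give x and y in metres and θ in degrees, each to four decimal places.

(-15.0396, 2.1703, 294.3000°)

set_pose: (x, y, θ) = (-9.8000, 13.5400, 272.0000°), ρ = 2.73
turn_right(76.6°): centre at ρ to the right, rotate −76.6° → (-11.8034, 10.8127, 195.4000°)
go_straight(2.34): x += 2.34·cos θ, y += 2.34·sin θ → (-14.0594, 10.1913, 195.4000°)
turn_left(108.4°): centre at ρ to the left, rotate +108.4° → (-15.6030, 6.0407, 303.8000°)
turn_right(46.8°): centre at ρ to the right, rotate −46.8° → (-15.2115, 3.9079, 257.0000°)
turn_left(37.3°): centre at ρ to the left, rotate +37.3° → (-15.0396, 2.1703, 294.3000°)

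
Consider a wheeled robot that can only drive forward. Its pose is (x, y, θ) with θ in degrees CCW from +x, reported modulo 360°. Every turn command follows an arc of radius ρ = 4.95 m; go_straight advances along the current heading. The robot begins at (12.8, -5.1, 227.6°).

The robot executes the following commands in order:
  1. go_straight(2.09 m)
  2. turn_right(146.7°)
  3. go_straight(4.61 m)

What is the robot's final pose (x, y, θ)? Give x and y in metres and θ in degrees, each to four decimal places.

(3.5768, 2.0293, 80.9000°)

set_pose: (x, y, θ) = (12.8000, -5.1000, 227.6000°), ρ = 4.95
go_straight(2.09): x += 2.09·cos θ, y += 2.09·sin θ → (11.3907, -6.6434, 227.6000°)
turn_right(146.7°): centre at ρ to the right, rotate −146.7° → (2.8477, -2.5227, 80.9000°)
go_straight(4.61): x += 4.61·cos θ, y += 4.61·sin θ → (3.5768, 2.0293, 80.9000°)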